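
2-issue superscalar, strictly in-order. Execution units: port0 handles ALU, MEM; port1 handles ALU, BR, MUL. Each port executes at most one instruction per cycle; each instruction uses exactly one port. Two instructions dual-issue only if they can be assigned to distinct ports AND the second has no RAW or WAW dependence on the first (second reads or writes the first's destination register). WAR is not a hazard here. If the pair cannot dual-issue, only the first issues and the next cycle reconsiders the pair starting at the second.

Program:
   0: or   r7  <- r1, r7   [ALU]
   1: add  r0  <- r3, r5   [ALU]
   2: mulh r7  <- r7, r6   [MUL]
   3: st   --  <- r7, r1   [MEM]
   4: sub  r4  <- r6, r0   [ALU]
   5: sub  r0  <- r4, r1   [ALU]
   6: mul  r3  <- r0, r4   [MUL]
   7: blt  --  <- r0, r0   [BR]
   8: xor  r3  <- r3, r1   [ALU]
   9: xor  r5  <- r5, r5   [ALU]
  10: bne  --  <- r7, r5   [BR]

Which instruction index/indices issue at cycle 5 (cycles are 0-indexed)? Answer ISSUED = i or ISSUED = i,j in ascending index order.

ISSUED = 7,8

  cy0 -> i0+i1 (or add) pair
  cy1 -> i2 (mulh) RAW r7
  cy2 -> i3+i4 (st sub) pair
  cy3 -> i5 (sub) RAW r0
  cy4 -> i6 (mul) no-port MUL/BR
  cy5 -> i7+i8 (blt xor) pair
  cy6 -> i9 (xor) RAW r5
  cy7 -> i10 (bne) tail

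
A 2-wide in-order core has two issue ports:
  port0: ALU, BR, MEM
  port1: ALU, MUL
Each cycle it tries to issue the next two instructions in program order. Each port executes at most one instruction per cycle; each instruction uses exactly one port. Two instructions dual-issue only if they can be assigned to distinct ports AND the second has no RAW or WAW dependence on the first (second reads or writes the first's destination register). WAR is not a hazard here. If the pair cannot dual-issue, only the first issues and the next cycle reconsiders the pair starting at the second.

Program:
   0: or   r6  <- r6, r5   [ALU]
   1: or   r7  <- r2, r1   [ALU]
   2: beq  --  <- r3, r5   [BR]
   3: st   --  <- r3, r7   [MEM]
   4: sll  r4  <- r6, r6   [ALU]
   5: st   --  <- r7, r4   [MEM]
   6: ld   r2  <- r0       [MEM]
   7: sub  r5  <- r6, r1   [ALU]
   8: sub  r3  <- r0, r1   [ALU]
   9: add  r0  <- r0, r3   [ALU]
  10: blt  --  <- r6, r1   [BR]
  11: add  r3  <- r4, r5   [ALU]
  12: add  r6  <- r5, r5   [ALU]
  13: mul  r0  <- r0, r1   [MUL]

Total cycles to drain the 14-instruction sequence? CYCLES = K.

#0 head=0: or.ALU or.ALU i0/i1 2-wide
#1 head=2: beq.BR i2 no-port BR/MEM
#2 head=3: st.MEM sll.ALU i3/i4 2-wide
#3 head=5: st.MEM i5 no-port MEM/MEM
#4 head=6: ld.MEM sub.ALU i6/i7 2-wide
#5 head=8: sub.ALU i8 RAW r3
#6 head=9: add.ALU blt.BR i9/i10 2-wide
#7 head=11: add.ALU add.ALU i11/i12 2-wide
#8 head=13: mul.MUL i13 tail

CYCLES = 9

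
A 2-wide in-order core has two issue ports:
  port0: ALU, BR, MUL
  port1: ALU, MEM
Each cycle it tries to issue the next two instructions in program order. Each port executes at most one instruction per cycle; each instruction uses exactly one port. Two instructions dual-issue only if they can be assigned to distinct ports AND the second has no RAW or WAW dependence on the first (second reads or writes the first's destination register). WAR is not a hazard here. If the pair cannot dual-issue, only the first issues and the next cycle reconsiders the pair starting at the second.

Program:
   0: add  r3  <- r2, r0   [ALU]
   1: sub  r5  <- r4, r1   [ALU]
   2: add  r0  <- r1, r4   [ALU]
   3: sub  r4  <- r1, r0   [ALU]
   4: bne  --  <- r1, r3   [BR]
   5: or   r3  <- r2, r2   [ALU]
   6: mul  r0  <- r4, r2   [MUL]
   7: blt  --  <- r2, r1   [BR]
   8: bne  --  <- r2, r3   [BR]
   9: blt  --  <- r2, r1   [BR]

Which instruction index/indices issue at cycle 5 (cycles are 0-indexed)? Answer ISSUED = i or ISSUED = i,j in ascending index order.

0. add;sub @i0/i1  | 2-wide
1. add @i2  | RAW r0
2. sub;bne @i3/i4  | 2-wide
3. or;mul @i5/i6  | 2-wide
4. blt @i7  | no-port BR/BR
5. bne @i8  | no-port BR/BR
6. blt @i9  | tail

ISSUED = 8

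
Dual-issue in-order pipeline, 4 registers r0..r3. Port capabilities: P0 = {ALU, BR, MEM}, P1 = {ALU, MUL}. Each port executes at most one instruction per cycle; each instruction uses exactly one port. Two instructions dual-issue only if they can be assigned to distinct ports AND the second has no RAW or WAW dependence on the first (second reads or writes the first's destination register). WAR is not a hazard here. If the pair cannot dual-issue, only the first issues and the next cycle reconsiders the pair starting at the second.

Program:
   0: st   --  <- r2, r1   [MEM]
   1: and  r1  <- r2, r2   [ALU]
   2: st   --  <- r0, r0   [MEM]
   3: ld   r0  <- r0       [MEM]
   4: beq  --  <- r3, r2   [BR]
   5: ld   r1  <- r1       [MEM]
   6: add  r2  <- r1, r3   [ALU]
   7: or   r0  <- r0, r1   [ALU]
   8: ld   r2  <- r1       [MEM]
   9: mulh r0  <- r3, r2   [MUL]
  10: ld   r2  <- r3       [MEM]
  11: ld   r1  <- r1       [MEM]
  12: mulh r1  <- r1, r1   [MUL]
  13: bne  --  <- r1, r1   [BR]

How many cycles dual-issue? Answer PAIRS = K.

c0: i0,i1 st.MEM+and.ALU  dual
c1: i2 st.MEM  no-port MEM/MEM
c2: i3 ld.MEM  no-port MEM/BR
c3: i4 beq.BR  no-port BR/MEM
c4: i5 ld.MEM  RAW r1
c5: i6,i7 add.ALU+or.ALU  dual
c6: i8 ld.MEM  RAW r2
c7: i9,i10 mulh.MUL+ld.MEM  dual
c8: i11 ld.MEM  RAW+WAW r1
c9: i12 mulh.MUL  RAW r1
c10: i13 bne.BR  tail

PAIRS = 3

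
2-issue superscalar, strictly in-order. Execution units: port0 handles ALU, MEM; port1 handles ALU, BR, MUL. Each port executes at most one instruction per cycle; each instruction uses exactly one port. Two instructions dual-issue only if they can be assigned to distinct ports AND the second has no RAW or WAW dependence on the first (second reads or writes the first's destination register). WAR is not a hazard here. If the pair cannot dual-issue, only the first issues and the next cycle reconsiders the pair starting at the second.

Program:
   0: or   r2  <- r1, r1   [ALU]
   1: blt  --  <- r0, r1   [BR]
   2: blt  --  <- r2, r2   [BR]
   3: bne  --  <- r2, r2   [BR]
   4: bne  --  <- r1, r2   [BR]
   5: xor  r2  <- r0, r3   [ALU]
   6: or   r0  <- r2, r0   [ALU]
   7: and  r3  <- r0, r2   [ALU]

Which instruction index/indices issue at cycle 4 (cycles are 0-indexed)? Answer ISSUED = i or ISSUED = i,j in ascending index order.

ISSUED = 6

t=0 i0,i1:or blt ; pair
t=1 i2:blt ; no-port BR/BR
t=2 i3:bne ; no-port BR/BR
t=3 i4,i5:bne xor ; pair
t=4 i6:or ; RAW r0
t=5 i7:and ; tail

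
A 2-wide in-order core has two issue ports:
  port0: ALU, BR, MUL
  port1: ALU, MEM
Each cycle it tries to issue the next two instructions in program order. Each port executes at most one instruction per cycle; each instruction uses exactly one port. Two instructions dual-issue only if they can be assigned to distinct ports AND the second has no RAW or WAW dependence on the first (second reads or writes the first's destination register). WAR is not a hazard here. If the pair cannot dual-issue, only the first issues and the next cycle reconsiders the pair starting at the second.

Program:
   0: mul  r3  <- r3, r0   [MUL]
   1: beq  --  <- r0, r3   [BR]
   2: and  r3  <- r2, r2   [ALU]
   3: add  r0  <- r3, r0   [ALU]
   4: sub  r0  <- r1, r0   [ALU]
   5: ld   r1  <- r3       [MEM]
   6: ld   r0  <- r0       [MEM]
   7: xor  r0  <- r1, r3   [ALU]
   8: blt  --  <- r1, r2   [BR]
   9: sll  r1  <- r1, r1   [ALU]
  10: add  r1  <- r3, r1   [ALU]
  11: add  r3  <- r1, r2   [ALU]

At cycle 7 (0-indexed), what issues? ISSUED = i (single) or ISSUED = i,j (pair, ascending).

[0] i0  mul.MUL  -- no-port MUL/BR
[1] i1+i2  beq.BR and.ALU  -- 2-wide
[2] i3  add.ALU  -- RAW+WAW r0
[3] i4+i5  sub.ALU ld.MEM  -- 2-wide
[4] i6  ld.MEM  -- WAW r0
[5] i7+i8  xor.ALU blt.BR  -- 2-wide
[6] i9  sll.ALU  -- RAW+WAW r1
[7] i10  add.ALU  -- RAW r1
[8] i11  add.ALU  -- tail

ISSUED = 10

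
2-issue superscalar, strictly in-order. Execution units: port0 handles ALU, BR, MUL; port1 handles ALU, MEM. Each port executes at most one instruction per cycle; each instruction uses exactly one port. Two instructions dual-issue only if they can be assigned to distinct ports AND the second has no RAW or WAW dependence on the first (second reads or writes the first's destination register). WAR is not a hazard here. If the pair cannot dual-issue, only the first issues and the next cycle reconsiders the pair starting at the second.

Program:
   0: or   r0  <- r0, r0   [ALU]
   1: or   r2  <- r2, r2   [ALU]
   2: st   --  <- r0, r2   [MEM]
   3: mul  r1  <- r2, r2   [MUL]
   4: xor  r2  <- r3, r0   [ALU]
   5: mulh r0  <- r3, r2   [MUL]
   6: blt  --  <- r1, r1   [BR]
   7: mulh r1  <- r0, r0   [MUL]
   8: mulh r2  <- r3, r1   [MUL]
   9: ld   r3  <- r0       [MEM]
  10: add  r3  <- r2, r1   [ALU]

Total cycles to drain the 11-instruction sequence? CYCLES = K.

CYCLES = 8

[0] i0+i1  or;or  -- dual
[1] i2+i3  st;mul  -- dual
[2] i4  xor  -- RAW r2
[3] i5  mulh  -- no-port MUL/BR
[4] i6  blt  -- no-port BR/MUL
[5] i7  mulh  -- no-port MUL/MUL
[6] i8+i9  mulh;ld  -- dual
[7] i10  add  -- tail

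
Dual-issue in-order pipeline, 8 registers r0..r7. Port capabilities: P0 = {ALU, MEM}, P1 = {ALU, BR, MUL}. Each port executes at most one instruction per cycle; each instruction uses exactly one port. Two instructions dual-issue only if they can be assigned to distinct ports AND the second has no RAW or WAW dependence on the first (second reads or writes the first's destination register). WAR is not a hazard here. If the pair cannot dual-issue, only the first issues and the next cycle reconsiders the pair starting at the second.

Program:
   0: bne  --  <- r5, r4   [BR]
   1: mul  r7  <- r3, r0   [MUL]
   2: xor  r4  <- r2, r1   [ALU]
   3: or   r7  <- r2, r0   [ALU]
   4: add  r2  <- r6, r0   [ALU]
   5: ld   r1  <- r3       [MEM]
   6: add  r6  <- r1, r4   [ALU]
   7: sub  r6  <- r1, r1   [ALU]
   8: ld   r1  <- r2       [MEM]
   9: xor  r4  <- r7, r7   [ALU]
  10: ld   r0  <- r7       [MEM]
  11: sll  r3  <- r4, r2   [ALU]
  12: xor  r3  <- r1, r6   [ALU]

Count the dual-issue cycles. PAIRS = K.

PAIRS = 4

  cy0 -> i0 (bne.BR) no-port BR/MUL
  cy1 -> i1/i2 (mul.MUL xor.ALU) 2-wide
  cy2 -> i3/i4 (or.ALU add.ALU) 2-wide
  cy3 -> i5 (ld.MEM) RAW r1
  cy4 -> i6 (add.ALU) WAW r6
  cy5 -> i7/i8 (sub.ALU ld.MEM) 2-wide
  cy6 -> i9/i10 (xor.ALU ld.MEM) 2-wide
  cy7 -> i11 (sll.ALU) WAW r3
  cy8 -> i12 (xor.ALU) tail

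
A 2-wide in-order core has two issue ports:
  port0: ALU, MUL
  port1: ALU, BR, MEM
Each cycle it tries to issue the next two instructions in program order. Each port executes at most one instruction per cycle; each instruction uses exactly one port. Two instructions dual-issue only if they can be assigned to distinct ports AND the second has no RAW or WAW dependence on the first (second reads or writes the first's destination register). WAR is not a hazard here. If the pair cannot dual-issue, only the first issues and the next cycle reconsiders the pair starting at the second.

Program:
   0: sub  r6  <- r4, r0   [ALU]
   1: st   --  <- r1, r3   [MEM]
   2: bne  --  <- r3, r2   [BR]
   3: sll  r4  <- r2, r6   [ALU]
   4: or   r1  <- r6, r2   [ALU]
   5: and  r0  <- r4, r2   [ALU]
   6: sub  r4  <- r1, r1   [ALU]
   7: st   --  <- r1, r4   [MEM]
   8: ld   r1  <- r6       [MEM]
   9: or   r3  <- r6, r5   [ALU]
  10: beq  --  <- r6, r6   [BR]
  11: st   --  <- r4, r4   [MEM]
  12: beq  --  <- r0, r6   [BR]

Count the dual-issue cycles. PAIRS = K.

0. sub;st @i0,i1  | 2-wide
1. bne;sll @i2,i3  | 2-wide
2. or;and @i4,i5  | 2-wide
3. sub @i6  | RAW r4
4. st @i7  | no-port MEM/MEM
5. ld;or @i8,i9  | 2-wide
6. beq @i10  | no-port BR/MEM
7. st @i11  | no-port MEM/BR
8. beq @i12  | tail

PAIRS = 4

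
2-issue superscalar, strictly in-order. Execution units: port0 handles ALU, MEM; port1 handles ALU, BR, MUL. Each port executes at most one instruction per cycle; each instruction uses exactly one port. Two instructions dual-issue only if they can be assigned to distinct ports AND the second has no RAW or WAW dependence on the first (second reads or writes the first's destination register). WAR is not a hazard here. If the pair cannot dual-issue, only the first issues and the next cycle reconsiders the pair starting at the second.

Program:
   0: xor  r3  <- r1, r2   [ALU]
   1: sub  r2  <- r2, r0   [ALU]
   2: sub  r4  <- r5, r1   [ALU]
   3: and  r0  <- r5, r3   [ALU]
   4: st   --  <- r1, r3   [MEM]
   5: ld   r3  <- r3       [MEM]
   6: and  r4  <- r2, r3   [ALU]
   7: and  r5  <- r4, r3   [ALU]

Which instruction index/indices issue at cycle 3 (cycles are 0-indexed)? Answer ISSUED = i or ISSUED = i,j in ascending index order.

ISSUED = 5

[0] i0+i1  xor.ALU sub.ALU  -- dual
[1] i2+i3  sub.ALU and.ALU  -- dual
[2] i4  st.MEM  -- no-port MEM/MEM
[3] i5  ld.MEM  -- RAW r3
[4] i6  and.ALU  -- RAW r4
[5] i7  and.ALU  -- tail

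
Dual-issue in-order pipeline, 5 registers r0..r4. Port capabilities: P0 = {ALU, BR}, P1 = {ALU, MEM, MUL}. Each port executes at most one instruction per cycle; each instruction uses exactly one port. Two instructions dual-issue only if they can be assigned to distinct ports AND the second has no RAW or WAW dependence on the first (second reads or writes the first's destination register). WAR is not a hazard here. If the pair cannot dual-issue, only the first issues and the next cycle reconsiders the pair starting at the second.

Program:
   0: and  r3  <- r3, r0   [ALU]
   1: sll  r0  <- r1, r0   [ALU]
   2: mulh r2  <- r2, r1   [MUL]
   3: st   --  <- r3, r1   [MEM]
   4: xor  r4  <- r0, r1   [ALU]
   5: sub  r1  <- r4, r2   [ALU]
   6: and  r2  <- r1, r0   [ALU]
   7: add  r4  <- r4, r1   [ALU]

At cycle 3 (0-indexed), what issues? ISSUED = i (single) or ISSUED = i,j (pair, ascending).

ISSUED = 5

#0 head=0: and.ALU;sll.ALU i0+i1 dual
#1 head=2: mulh.MUL i2 no-port MUL/MEM
#2 head=3: st.MEM;xor.ALU i3+i4 dual
#3 head=5: sub.ALU i5 RAW r1
#4 head=6: and.ALU;add.ALU i6+i7 dual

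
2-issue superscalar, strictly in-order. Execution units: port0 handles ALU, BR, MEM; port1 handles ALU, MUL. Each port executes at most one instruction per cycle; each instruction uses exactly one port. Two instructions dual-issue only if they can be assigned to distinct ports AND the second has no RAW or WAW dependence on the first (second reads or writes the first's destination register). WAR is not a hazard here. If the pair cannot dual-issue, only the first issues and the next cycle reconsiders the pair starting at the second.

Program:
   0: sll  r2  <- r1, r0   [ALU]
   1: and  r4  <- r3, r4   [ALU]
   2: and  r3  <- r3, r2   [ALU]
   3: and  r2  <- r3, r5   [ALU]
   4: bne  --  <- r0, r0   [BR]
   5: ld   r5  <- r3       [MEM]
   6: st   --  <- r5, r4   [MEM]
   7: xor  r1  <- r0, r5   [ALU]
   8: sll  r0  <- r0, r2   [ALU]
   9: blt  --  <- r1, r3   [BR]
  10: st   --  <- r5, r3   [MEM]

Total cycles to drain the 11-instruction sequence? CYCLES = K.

[0] i0/i1  sll.ALU+and.ALU  -- 2-wide
[1] i2  and.ALU  -- RAW r3
[2] i3/i4  and.ALU+bne.BR  -- 2-wide
[3] i5  ld.MEM  -- no-port MEM/MEM
[4] i6/i7  st.MEM+xor.ALU  -- 2-wide
[5] i8/i9  sll.ALU+blt.BR  -- 2-wide
[6] i10  st.MEM  -- tail

CYCLES = 7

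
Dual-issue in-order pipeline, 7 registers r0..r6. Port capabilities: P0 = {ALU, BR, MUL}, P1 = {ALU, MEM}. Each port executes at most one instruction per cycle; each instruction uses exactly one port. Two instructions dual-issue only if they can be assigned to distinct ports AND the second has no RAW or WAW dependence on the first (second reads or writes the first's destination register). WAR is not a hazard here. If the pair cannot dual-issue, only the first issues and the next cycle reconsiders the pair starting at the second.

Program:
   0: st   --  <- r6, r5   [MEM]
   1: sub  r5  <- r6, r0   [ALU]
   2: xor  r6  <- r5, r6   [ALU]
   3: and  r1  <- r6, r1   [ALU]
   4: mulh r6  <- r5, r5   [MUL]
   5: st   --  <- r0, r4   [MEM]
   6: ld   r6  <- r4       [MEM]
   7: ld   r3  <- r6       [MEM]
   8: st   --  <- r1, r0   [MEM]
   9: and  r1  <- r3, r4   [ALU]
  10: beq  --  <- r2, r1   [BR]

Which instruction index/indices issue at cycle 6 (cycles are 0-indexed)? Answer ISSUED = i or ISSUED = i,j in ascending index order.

0. st sub @i0,i1  | dual
1. xor @i2  | RAW r6
2. and mulh @i3,i4  | dual
3. st @i5  | no-port MEM/MEM
4. ld @i6  | no-port MEM/MEM
5. ld @i7  | no-port MEM/MEM
6. st and @i8,i9  | dual
7. beq @i10  | tail

ISSUED = 8,9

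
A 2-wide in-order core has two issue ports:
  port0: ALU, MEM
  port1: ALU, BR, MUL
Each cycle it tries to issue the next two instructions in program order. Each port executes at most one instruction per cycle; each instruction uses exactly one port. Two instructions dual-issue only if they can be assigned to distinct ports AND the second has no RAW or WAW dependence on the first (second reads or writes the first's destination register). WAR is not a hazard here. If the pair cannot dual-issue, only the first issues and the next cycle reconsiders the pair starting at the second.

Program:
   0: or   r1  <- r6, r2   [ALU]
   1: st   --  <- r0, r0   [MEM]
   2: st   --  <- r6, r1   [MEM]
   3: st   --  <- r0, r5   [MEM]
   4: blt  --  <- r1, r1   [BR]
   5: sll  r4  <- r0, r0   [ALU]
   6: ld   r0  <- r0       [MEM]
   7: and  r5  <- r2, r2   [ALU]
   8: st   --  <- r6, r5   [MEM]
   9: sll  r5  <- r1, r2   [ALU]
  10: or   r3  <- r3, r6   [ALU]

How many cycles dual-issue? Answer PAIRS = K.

#0 head=0: or.ALU/st.MEM i0/i1 2-wide
#1 head=2: st.MEM i2 no-port MEM/MEM
#2 head=3: st.MEM/blt.BR i3/i4 2-wide
#3 head=5: sll.ALU/ld.MEM i5/i6 2-wide
#4 head=7: and.ALU i7 RAW r5
#5 head=8: st.MEM/sll.ALU i8/i9 2-wide
#6 head=10: or.ALU i10 tail

PAIRS = 4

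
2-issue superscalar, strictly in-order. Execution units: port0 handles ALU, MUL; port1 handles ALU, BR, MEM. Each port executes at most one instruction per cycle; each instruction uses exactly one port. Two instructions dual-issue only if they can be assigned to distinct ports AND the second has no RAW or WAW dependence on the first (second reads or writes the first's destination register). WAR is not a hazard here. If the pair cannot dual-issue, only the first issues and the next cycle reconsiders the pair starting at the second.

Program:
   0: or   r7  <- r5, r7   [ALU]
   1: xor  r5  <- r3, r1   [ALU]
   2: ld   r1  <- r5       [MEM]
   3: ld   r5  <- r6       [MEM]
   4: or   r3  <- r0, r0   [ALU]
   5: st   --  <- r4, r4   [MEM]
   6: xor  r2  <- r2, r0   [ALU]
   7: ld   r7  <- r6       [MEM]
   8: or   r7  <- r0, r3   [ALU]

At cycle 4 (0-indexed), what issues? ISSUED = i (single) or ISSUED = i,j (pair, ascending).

ISSUED = 7

[0] i0+i1  or.ALU;xor.ALU  -- 2-wide
[1] i2  ld.MEM  -- no-port MEM/MEM
[2] i3+i4  ld.MEM;or.ALU  -- 2-wide
[3] i5+i6  st.MEM;xor.ALU  -- 2-wide
[4] i7  ld.MEM  -- WAW r7
[5] i8  or.ALU  -- tail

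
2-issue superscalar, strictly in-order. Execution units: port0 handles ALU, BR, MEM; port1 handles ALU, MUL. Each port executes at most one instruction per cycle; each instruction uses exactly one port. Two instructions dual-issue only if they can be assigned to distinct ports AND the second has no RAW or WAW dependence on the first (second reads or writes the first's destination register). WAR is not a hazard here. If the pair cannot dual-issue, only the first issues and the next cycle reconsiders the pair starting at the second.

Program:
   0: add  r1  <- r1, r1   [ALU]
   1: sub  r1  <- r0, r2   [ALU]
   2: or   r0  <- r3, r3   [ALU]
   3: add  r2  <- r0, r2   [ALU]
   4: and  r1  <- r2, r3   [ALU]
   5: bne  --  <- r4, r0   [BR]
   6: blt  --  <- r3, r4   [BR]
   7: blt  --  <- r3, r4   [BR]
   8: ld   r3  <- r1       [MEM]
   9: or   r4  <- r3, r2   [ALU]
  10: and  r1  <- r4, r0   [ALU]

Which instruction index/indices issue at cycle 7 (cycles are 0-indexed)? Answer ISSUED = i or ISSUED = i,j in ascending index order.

  cy0 -> i0 (add) WAW r1
  cy1 -> i1,i2 (sub;or) 2-wide
  cy2 -> i3 (add) RAW r2
  cy3 -> i4,i5 (and;bne) 2-wide
  cy4 -> i6 (blt) no-port BR/BR
  cy5 -> i7 (blt) no-port BR/MEM
  cy6 -> i8 (ld) RAW r3
  cy7 -> i9 (or) RAW r4
  cy8 -> i10 (and) tail

ISSUED = 9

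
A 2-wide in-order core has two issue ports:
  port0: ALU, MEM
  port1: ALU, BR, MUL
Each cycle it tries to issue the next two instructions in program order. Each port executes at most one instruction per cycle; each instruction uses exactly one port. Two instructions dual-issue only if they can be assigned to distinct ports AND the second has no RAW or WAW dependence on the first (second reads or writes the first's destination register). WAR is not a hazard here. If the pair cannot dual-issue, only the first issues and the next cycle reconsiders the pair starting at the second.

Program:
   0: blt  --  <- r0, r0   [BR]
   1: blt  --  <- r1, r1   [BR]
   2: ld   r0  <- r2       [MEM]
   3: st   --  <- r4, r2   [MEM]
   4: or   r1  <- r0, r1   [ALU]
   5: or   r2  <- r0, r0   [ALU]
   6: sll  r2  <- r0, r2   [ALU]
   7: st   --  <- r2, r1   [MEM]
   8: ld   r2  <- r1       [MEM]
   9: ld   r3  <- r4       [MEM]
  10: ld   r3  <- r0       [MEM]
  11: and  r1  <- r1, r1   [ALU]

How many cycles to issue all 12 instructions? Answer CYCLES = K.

CYCLES = 9

0. blt.BR @i0  | no-port BR/BR
1. blt.BR ld.MEM @i1+i2  | dual
2. st.MEM or.ALU @i3+i4  | dual
3. or.ALU @i5  | RAW+WAW r2
4. sll.ALU @i6  | RAW r2
5. st.MEM @i7  | no-port MEM/MEM
6. ld.MEM @i8  | no-port MEM/MEM
7. ld.MEM @i9  | no-port MEM/MEM
8. ld.MEM and.ALU @i10+i11  | dual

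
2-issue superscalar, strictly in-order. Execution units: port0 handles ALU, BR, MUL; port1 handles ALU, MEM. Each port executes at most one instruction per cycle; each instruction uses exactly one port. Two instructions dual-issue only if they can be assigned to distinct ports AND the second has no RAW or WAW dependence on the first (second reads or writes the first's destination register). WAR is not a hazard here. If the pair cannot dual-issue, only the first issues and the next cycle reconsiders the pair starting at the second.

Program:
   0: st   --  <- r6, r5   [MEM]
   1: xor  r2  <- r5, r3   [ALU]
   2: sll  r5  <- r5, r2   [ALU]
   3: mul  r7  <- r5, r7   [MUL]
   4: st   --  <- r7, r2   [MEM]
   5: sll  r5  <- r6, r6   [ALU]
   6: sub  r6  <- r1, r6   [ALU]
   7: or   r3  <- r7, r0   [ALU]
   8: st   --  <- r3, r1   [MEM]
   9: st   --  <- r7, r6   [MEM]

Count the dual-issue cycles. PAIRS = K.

PAIRS = 3

[0] i0,i1  st;xor  -- 2-wide
[1] i2  sll  -- RAW r5
[2] i3  mul  -- RAW r7
[3] i4,i5  st;sll  -- 2-wide
[4] i6,i7  sub;or  -- 2-wide
[5] i8  st  -- no-port MEM/MEM
[6] i9  st  -- tail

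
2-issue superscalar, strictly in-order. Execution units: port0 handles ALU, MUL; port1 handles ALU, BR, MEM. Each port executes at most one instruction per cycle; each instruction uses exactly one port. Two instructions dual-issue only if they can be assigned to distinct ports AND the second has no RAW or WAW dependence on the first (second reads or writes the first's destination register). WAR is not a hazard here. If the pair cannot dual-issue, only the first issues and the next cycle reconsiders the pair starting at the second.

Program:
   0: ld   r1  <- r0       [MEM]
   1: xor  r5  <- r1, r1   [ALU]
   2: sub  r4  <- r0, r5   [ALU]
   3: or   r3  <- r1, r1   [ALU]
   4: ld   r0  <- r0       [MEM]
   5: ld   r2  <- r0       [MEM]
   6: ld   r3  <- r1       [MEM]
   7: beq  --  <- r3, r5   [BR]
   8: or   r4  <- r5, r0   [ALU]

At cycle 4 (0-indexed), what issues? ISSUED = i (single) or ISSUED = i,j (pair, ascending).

ISSUED = 5

c0: i0 ld  RAW r1
c1: i1 xor  RAW r5
c2: i2/i3 sub;or  pair
c3: i4 ld  no-port MEM/MEM
c4: i5 ld  no-port MEM/MEM
c5: i6 ld  no-port MEM/BR
c6: i7/i8 beq;or  pair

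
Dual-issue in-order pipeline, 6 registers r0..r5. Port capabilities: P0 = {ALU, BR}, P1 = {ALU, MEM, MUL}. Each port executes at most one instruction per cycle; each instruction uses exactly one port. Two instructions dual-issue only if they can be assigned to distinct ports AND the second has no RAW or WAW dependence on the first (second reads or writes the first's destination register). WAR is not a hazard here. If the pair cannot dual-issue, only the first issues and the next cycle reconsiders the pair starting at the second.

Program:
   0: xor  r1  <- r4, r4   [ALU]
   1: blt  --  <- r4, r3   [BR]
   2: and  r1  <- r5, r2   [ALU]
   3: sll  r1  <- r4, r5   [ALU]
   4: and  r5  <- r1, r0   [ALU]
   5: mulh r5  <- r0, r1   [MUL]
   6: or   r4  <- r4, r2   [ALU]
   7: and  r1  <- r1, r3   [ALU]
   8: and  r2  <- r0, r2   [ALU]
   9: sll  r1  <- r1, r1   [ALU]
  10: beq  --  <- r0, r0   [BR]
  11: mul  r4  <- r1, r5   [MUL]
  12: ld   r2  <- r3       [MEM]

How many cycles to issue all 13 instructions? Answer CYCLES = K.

CYCLES = 9

  cy0 -> i0/i1 (xor.ALU blt.BR) pair
  cy1 -> i2 (and.ALU) WAW r1
  cy2 -> i3 (sll.ALU) RAW r1
  cy3 -> i4 (and.ALU) WAW r5
  cy4 -> i5/i6 (mulh.MUL or.ALU) pair
  cy5 -> i7/i8 (and.ALU and.ALU) pair
  cy6 -> i9/i10 (sll.ALU beq.BR) pair
  cy7 -> i11 (mul.MUL) no-port MUL/MEM
  cy8 -> i12 (ld.MEM) tail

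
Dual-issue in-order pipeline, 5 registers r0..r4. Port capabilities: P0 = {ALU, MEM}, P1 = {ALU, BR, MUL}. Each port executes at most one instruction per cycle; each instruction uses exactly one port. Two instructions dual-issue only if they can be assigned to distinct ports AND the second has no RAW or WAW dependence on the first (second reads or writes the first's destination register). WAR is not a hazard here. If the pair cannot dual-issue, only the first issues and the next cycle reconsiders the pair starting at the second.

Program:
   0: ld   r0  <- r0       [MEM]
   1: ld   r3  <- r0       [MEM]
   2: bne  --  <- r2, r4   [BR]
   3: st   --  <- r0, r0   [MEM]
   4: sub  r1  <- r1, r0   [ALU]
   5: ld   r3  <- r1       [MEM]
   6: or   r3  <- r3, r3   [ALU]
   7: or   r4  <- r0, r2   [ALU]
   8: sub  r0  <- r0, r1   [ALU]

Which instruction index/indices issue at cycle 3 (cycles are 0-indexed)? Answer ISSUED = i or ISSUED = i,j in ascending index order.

  cy0 -> i0 (ld.MEM) no-port MEM/MEM
  cy1 -> i1+i2 (ld.MEM;bne.BR) pair
  cy2 -> i3+i4 (st.MEM;sub.ALU) pair
  cy3 -> i5 (ld.MEM) RAW+WAW r3
  cy4 -> i6+i7 (or.ALU;or.ALU) pair
  cy5 -> i8 (sub.ALU) tail

ISSUED = 5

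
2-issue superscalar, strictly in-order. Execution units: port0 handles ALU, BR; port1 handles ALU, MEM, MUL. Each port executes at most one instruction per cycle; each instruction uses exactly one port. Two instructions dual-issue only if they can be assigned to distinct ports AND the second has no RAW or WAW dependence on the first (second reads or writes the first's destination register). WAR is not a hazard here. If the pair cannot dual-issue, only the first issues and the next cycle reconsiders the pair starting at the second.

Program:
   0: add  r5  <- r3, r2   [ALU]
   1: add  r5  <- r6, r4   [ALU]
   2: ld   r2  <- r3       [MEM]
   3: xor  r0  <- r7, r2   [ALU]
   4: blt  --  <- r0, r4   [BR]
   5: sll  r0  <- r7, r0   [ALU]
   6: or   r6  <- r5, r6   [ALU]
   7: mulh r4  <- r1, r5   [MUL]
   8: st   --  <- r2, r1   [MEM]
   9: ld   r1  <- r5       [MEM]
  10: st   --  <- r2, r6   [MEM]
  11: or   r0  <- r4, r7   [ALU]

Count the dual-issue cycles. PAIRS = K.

PAIRS = 4

  cy0 -> i0 (add.ALU) WAW r5
  cy1 -> i1,i2 (add.ALU+ld.MEM) 2-wide
  cy2 -> i3 (xor.ALU) RAW r0
  cy3 -> i4,i5 (blt.BR+sll.ALU) 2-wide
  cy4 -> i6,i7 (or.ALU+mulh.MUL) 2-wide
  cy5 -> i8 (st.MEM) no-port MEM/MEM
  cy6 -> i9 (ld.MEM) no-port MEM/MEM
  cy7 -> i10,i11 (st.MEM+or.ALU) 2-wide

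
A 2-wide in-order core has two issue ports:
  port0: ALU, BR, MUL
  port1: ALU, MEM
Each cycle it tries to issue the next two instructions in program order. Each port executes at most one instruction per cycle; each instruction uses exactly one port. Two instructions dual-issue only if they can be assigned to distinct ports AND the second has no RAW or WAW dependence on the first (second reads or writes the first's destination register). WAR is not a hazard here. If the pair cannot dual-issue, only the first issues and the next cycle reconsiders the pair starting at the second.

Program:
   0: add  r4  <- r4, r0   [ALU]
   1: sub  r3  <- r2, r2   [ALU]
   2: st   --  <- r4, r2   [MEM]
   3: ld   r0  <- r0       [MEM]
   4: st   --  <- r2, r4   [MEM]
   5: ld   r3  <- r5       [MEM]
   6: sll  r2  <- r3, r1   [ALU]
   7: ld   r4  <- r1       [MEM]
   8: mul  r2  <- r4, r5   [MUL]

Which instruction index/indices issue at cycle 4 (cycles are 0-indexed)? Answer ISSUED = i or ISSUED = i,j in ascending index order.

ISSUED = 5

c0: i0,i1 add;sub  2-wide
c1: i2 st  no-port MEM/MEM
c2: i3 ld  no-port MEM/MEM
c3: i4 st  no-port MEM/MEM
c4: i5 ld  RAW r3
c5: i6,i7 sll;ld  2-wide
c6: i8 mul  tail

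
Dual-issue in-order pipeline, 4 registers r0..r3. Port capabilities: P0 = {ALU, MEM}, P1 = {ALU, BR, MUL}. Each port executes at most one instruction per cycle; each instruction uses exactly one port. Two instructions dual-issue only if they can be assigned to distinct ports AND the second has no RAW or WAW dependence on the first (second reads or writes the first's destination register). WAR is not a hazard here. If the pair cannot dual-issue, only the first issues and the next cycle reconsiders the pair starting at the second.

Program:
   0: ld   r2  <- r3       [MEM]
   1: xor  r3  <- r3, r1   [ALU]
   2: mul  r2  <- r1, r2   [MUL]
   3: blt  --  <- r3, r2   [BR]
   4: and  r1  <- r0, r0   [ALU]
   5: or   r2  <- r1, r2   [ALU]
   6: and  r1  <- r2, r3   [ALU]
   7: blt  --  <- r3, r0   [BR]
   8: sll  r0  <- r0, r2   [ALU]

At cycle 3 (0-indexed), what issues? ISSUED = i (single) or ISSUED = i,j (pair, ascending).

ISSUED = 5

c0: i0,i1 ld;xor  2-wide
c1: i2 mul  no-port MUL/BR
c2: i3,i4 blt;and  2-wide
c3: i5 or  RAW r2
c4: i6,i7 and;blt  2-wide
c5: i8 sll  tail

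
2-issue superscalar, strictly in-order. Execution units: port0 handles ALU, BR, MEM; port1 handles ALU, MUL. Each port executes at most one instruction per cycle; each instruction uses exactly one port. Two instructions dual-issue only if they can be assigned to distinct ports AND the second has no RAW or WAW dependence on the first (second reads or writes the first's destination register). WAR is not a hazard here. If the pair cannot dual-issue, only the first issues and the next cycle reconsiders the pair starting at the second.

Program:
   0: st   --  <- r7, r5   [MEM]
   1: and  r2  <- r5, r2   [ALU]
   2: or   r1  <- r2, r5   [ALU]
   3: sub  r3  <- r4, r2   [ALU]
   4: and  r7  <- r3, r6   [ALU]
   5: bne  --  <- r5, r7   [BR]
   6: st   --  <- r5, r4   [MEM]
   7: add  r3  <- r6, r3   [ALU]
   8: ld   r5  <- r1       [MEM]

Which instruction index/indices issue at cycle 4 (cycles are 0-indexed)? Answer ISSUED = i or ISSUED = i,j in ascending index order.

ISSUED = 6,7

#0 head=0: st.MEM and.ALU i0,i1 dual
#1 head=2: or.ALU sub.ALU i2,i3 dual
#2 head=4: and.ALU i4 RAW r7
#3 head=5: bne.BR i5 no-port BR/MEM
#4 head=6: st.MEM add.ALU i6,i7 dual
#5 head=8: ld.MEM i8 tail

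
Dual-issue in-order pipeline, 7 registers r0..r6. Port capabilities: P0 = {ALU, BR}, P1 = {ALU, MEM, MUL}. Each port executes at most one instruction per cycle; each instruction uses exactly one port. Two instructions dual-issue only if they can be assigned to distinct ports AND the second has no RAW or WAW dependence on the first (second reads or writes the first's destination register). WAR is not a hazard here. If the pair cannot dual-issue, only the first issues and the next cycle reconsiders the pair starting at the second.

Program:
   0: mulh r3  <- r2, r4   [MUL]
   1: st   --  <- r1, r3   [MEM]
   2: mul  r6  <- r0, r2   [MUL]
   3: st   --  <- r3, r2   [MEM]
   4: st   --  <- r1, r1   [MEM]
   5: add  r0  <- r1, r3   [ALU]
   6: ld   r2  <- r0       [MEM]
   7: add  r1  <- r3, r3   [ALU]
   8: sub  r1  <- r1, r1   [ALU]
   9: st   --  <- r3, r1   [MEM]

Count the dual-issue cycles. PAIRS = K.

PAIRS = 2

0. mulh.MUL @i0  | no-port MUL/MEM
1. st.MEM @i1  | no-port MEM/MUL
2. mul.MUL @i2  | no-port MUL/MEM
3. st.MEM @i3  | no-port MEM/MEM
4. st.MEM+add.ALU @i4+i5  | pair
5. ld.MEM+add.ALU @i6+i7  | pair
6. sub.ALU @i8  | RAW r1
7. st.MEM @i9  | tail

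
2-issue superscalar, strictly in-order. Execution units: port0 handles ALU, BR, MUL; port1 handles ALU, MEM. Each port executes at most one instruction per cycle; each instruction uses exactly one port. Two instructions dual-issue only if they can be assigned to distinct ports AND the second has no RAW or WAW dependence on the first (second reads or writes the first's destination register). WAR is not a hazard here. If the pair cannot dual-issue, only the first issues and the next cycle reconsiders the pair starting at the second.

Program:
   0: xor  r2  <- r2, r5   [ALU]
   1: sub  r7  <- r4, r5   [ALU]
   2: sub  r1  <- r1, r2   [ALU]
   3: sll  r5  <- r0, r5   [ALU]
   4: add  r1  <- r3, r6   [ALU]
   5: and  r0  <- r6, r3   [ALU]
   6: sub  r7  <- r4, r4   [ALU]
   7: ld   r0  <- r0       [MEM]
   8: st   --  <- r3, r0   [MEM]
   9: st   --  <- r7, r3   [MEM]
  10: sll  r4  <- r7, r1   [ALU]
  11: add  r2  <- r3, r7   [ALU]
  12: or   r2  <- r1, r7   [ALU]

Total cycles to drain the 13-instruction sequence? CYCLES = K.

  cy0 -> i0&i1 (xor/sub) dual
  cy1 -> i2&i3 (sub/sll) dual
  cy2 -> i4&i5 (add/and) dual
  cy3 -> i6&i7 (sub/ld) dual
  cy4 -> i8 (st) no-port MEM/MEM
  cy5 -> i9&i10 (st/sll) dual
  cy6 -> i11 (add) WAW r2
  cy7 -> i12 (or) tail

CYCLES = 8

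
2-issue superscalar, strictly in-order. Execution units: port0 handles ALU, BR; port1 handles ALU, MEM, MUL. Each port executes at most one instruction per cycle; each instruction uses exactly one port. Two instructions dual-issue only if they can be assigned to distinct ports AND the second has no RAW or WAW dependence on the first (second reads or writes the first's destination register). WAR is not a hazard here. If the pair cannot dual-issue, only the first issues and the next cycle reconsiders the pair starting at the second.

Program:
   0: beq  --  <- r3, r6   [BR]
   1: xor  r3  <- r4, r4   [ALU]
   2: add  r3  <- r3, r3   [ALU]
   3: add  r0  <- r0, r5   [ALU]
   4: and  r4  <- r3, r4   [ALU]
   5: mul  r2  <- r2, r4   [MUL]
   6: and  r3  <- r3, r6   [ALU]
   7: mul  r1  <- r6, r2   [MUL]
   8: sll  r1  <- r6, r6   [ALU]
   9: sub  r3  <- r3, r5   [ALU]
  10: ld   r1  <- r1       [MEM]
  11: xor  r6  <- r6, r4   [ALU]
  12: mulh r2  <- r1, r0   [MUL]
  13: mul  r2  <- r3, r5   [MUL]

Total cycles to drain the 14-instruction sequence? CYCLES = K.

  cy0 -> i0+i1 (beq;xor) dual
  cy1 -> i2+i3 (add;add) dual
  cy2 -> i4 (and) RAW r4
  cy3 -> i5+i6 (mul;and) dual
  cy4 -> i7 (mul) WAW r1
  cy5 -> i8+i9 (sll;sub) dual
  cy6 -> i10+i11 (ld;xor) dual
  cy7 -> i12 (mulh) no-port MUL/MUL
  cy8 -> i13 (mul) tail

CYCLES = 9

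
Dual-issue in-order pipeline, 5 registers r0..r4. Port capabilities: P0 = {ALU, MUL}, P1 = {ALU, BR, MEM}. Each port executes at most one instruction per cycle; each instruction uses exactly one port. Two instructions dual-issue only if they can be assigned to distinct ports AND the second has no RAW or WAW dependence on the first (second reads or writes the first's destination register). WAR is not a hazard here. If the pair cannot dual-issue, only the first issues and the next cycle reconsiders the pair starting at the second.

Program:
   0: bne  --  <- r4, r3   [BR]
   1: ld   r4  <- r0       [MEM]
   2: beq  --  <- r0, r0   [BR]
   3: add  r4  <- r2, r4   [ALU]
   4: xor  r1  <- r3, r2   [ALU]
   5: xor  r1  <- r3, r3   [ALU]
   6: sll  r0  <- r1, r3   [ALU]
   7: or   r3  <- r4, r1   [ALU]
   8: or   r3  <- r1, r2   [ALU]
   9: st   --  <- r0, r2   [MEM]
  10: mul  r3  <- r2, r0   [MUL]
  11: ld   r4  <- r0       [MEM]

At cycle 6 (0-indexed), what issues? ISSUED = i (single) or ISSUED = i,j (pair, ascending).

ISSUED = 8,9

t=0 i0:bne ; no-port BR/MEM
t=1 i1:ld ; no-port MEM/BR
t=2 i2&i3:beq;add ; dual
t=3 i4:xor ; WAW r1
t=4 i5:xor ; RAW r1
t=5 i6&i7:sll;or ; dual
t=6 i8&i9:or;st ; dual
t=7 i10&i11:mul;ld ; dual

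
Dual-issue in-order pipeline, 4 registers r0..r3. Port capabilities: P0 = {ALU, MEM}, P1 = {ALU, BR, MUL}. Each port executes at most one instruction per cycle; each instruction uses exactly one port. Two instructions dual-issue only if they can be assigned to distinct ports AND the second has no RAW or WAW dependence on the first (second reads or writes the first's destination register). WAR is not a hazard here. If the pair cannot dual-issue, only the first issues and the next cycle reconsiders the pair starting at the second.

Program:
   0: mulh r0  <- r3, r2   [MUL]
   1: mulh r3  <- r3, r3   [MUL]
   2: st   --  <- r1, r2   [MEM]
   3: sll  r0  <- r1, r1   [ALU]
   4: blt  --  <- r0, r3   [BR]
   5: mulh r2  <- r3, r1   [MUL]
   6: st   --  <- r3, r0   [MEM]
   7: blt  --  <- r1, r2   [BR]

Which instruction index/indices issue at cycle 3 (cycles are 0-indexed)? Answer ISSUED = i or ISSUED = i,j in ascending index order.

ISSUED = 4

0. mulh @i0  | no-port MUL/MUL
1. mulh st @i1,i2  | dual
2. sll @i3  | RAW r0
3. blt @i4  | no-port BR/MUL
4. mulh st @i5,i6  | dual
5. blt @i7  | tail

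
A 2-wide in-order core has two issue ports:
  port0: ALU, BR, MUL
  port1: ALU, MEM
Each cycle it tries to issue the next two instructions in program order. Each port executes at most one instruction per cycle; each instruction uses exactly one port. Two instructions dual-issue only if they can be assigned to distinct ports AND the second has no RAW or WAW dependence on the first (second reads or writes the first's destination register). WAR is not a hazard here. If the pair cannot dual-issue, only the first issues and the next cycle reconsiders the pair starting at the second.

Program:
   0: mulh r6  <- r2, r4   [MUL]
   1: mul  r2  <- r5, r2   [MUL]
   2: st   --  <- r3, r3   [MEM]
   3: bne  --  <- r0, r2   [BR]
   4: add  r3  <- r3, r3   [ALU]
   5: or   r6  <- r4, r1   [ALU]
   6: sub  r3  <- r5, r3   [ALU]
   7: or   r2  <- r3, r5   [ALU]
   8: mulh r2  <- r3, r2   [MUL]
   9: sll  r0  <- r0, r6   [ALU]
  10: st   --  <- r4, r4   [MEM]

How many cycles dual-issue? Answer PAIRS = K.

PAIRS = 4

[0] i0  mulh.MUL  -- no-port MUL/MUL
[1] i1+i2  mul.MUL+st.MEM  -- pair
[2] i3+i4  bne.BR+add.ALU  -- pair
[3] i5+i6  or.ALU+sub.ALU  -- pair
[4] i7  or.ALU  -- RAW+WAW r2
[5] i8+i9  mulh.MUL+sll.ALU  -- pair
[6] i10  st.MEM  -- tail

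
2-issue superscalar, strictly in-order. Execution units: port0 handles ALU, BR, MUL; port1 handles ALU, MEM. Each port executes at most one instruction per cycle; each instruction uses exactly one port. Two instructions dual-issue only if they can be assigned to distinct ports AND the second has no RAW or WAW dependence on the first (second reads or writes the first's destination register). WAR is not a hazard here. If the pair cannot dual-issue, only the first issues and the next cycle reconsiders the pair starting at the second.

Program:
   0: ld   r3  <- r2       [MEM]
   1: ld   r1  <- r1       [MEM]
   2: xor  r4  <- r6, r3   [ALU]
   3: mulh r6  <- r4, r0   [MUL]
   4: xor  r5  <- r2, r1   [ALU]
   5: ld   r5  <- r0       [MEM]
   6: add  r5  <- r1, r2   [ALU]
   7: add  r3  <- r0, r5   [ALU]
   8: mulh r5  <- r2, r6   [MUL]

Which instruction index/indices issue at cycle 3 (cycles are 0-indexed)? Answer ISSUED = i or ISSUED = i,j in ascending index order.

ISSUED = 5

0. ld.MEM @i0  | no-port MEM/MEM
1. ld.MEM;xor.ALU @i1,i2  | pair
2. mulh.MUL;xor.ALU @i3,i4  | pair
3. ld.MEM @i5  | WAW r5
4. add.ALU @i6  | RAW r5
5. add.ALU;mulh.MUL @i7,i8  | pair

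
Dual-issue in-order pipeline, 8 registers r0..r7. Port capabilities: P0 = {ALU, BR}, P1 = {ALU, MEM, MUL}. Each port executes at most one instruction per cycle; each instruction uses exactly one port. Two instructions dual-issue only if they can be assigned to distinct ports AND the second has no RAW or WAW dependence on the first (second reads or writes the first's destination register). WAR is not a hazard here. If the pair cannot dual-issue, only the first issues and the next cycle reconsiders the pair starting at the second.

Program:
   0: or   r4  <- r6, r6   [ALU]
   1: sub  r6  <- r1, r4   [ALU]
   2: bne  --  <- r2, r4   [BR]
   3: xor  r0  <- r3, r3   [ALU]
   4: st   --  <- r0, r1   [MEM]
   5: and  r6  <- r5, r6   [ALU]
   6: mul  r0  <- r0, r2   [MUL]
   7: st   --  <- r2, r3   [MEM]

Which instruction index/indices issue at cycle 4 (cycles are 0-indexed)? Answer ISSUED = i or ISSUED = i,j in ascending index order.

ISSUED = 6

0. or.ALU @i0  | RAW r4
1. sub.ALU+bne.BR @i1&i2  | dual
2. xor.ALU @i3  | RAW r0
3. st.MEM+and.ALU @i4&i5  | dual
4. mul.MUL @i6  | no-port MUL/MEM
5. st.MEM @i7  | tail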